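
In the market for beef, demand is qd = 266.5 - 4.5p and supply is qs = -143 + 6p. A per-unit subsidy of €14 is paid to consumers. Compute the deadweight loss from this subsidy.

Deadweight loss = €252

Pre-subsidy: 266.5 - 4.5p = -143 + 6p gives p* = 39, q* = 91.
With the rebate, buyers effectively pay pb = ps − 14, where ps is the price sellers receive.
Demand in terms of ps becomes qd = 266.5 − 4.5(ps − 14) = 329.5 - 4.5ps. Setting this equal to supply: 329.5 - 4.5ps = -143 + 6ps, so ps = 45.
Buyers pay pb = 45 − 14 = 31; q' = -143 + 6·45 = 127.
The subsidy expands output by 127 − 91 = 36 past the efficient level; on those units the gap between marginal cost and willingness to pay runs from 0 up to 14.
DWL = ½ × 14 × 36 = 252.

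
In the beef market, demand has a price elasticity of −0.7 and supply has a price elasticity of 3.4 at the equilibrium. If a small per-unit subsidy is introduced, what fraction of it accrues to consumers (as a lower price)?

Consumer share = 34/41

For a small subsidy around the equilibrium, the benefit split depends on the relative slopes, which at a point are proportional to the elasticities.
Buyer share = εs/(εs + |εd|) = 3.4/(3.4 + 0.7) = 34/41; seller share = |εd|/(εs + |εd|) = 7/41.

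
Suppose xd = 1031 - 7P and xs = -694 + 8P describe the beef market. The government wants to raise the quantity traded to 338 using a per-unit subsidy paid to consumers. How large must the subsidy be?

Required subsidy s = 30 per unit

At x = 338, invert demand for the buyer price: Pb = (1031 − 338)/7 = 99; invert supply for the seller price: Ps = (338 − (-694))/8 = 129.
The subsidy must fill the gap: s = Ps − Pb = 129 − 99 = 30.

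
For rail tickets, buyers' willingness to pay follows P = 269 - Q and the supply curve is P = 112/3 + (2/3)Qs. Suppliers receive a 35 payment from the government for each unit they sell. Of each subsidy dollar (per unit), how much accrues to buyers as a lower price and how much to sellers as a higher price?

Buyers gain 21 per unit; sellers gain 14 per unit

Pre-subsidy: 269 - Q = 112/3 + (2/3)Q gives Q* = 139 and P* = 130.
With the subsidy, sellers receive Ps = Pb + 35 for each unit, where Pb is the price buyers pay.
On the curves, Pb = 269 - Q and Ps = 112/3 + (2/3)Q; the wedge Ps − Pb = 35 gives 112/3 + (2/3)Q − (269 - Q) = 35, so Q' = 160.
Then Pb = 269 − 1·160 = 109 and Ps = 112/3 + (2/3)·160 = 144.
Buyers' price falls by P* − Pb = 130 − 109 = 21; sellers' price rises by Ps − P* = 144 − 130 = 14.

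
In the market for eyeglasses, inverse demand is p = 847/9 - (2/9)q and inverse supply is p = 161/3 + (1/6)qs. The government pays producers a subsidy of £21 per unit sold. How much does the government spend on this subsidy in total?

Government cost = £3318

Pre-subsidy: 847/9 - (2/9)q = 161/3 + (1/6)q gives q* = 104 and p* = 71.
With the subsidy, sellers receive ps = pb + 21 for each unit, where pb is the price buyers pay.
On the curves, pb = 847/9 - (2/9)q and ps = 161/3 + (1/6)q; the wedge ps − pb = 21 gives 161/3 + (1/6)q − (847/9 - (2/9)q) = 21, so q' = 158.
Then pb = 847/9 − (2/9)·158 = 59 and ps = 161/3 + (1/6)·158 = 80.
Government outlay = subsidy × quantity = 21 × 158 = 3318.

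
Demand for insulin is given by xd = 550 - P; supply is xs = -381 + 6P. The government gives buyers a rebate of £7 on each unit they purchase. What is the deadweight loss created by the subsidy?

Pre-subsidy: 550 - P = -381 + 6P gives P* = 133, x* = 417.
With the rebate, buyers effectively pay Pb = Ps − 7, where Ps is the price sellers receive.
Demand in terms of Ps becomes xd = 550 − 1(Ps − 7) = 557 - Ps. Setting this equal to supply: 557 - Ps = -381 + 6Ps, so Ps = 134.
Buyers pay Pb = 134 − 7 = 127; x' = -381 + 6·134 = 423.
The subsidy expands output by 423 − 417 = 6 past the efficient level; on those units the gap between marginal cost and willingness to pay runs from 0 up to 7.
DWL = ½ × 7 × 6 = 21.

Deadweight loss = £21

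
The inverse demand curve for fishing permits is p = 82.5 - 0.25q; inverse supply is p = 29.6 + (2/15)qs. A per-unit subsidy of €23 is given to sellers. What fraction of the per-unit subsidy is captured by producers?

Producer share = 8/23

Pre-subsidy: 82.5 - 0.25q = 29.6 + (2/15)q gives q* = 138 and p* = 48.
With the subsidy, sellers receive ps = pb + 23 for each unit, where pb is the price buyers pay.
On the curves, pb = 82.5 - 0.25q and ps = 29.6 + (2/15)q; the wedge ps − pb = 23 gives 29.6 + (2/15)q − (82.5 - 0.25q) = 23, so q' = 198.
Then pb = 82.5 − 0.25·198 = 33 and ps = 29.6 + (2/15)·198 = 56.
Buyers' price falls by p* − pb = 48 − 33 = 15; sellers' price rises by ps − p* = 56 − 48 = 8.
So producers capture 8/23 = 8/23 of each unit of subsidy.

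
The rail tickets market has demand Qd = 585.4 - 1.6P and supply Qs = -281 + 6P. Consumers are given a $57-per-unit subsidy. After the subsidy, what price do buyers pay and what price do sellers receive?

Buyers pay $69; sellers receive $126

Pre-subsidy: 585.4 - 1.6P = -281 + 6P gives P* = 114, Q* = 403.
With the rebate, buyers effectively pay Pb = Ps − 57, where Ps is the price sellers receive.
Demand in terms of Ps becomes Qd = 585.4 − 1.6(Ps − 57) = 676.6 - 1.6Ps. Setting this equal to supply: 676.6 - 1.6Ps = -281 + 6Ps, so Ps = 126.
Buyers pay Pb = 126 − 57 = 69; Q' = -281 + 6·126 = 475.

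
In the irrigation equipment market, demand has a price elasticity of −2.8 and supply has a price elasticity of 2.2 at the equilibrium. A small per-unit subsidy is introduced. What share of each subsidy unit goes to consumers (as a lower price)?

For a small subsidy around the equilibrium, the benefit split depends on the relative slopes, which at a point are proportional to the elasticities.
Buyer share = εs/(εs + |εd|) = 2.2/(2.2 + 2.8) = 0.44; seller share = |εd|/(εs + |εd|) = 0.56.

Consumer share = 0.44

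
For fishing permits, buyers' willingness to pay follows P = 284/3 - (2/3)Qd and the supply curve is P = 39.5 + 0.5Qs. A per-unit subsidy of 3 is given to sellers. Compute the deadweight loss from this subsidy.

Pre-subsidy: 284/3 - (2/3)Q = 39.5 + 0.5Q gives Q* = 331/7 and P* = 442/7.
With the subsidy, sellers receive Ps = Pb + 3 for each unit, where Pb is the price buyers pay.
On the curves, Pb = 284/3 - (2/3)Q and Ps = 39.5 + 0.5Q; the wedge Ps − Pb = 3 gives 39.5 + 0.5Q − (284/3 - (2/3)Q) = 3, so Q' = 349/7.
Then Pb = 284/3 − (2/3)·(349/7) = 430/7 and Ps = 39.5 + 0.5·(349/7) = 451/7.
The subsidy expands output by 349/7 − 331/7 = 18/7 past the efficient level; on those units the gap between marginal cost and willingness to pay runs from 0 up to 3.
DWL = ½ × 3 × 18/7 = 27/7.

Deadweight loss = 27/7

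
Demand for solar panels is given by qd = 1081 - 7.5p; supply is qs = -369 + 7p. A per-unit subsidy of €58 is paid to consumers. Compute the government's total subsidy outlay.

Government cost = €31378

Pre-subsidy: 1081 - 7.5p = -369 + 7p gives p* = 100, q* = 331.
With the rebate, buyers effectively pay pb = ps − 58, where ps is the price sellers receive.
Demand in terms of ps becomes qd = 1081 − 7.5(ps − 58) = 1516 - 7.5ps. Setting this equal to supply: 1516 - 7.5ps = -369 + 7ps, so ps = 130.
Buyers pay pb = 130 − 58 = 72; q' = -369 + 7·130 = 541.
Government outlay = subsidy × quantity = 58 × 541 = 31378.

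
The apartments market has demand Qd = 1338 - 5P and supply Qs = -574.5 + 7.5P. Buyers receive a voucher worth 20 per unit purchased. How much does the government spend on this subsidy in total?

Government cost = 12660

Pre-subsidy: 1338 - 5P = -574.5 + 7.5P gives P* = 153, Q* = 573.
With the rebate, buyers effectively pay Pb = Ps − 20, where Ps is the price sellers receive.
Demand in terms of Ps becomes Qd = 1338 − 5(Ps − 20) = 1438 - 5Ps. Setting this equal to supply: 1438 - 5Ps = -574.5 + 7.5Ps, so Ps = 161.
Buyers pay Pb = 161 − 20 = 141; Q' = -574.5 + 7.5·161 = 633.
Government outlay = subsidy × quantity = 20 × 633 = 12660.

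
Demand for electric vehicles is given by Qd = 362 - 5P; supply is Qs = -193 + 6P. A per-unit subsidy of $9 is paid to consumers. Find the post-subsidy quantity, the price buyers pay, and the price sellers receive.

Pre-subsidy: 362 - 5P = -193 + 6P gives P* = 555/11, Q* = 1207/11.
With the rebate, buyers effectively pay Pb = Ps − 9, where Ps is the price sellers receive.
Demand in terms of Ps becomes Qd = 362 − 5(Ps − 9) = 407 - 5Ps. Setting this equal to supply: 407 - 5Ps = -193 + 6Ps, so Ps = 600/11.
Buyers pay Pb = 600/11 − 9 = 501/11; Q' = -193 + 6·(600/11) = 1477/11.

Q' = 1477/11; buyers pay 501/11; sellers receive 600/11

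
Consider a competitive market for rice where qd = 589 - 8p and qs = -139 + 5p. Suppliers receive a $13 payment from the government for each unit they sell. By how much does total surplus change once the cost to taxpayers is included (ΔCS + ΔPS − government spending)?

Net change in total surplus = -$260

Pre-subsidy: 589 - 8p = -139 + 5p gives p* = 56, q* = 141.
With the subsidy, sellers receive ps = pb + 13 for each unit, where pb is the price buyers pay.
Supply in terms of pb becomes qs = -139 + 5(pb + 13) = -74 + 5pb. Setting this equal to demand: 589 - 8pb = -74 + 5pb, so pb = 51.
Sellers receive ps = 51 + 13 = 64; q' = 589 − 8·51 = 181.
ΔCS = ½(141 + 181)(56 − 51) = 805; ΔPS = ½(141 + 181)(64 − 56) = 1288.
Government spending = 13 × 181 = 2353.
Net change = 805 + 1288 − 2353 = -260. The loss equals the DWL triangle ½·13·40.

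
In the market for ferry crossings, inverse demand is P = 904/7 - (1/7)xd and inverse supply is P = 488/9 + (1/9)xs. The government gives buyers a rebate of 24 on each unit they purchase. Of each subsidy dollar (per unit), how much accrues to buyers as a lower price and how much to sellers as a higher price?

Pre-subsidy: 904/7 - (1/7)x = 488/9 + (1/9)x gives x* = 295 and P* = 87.
With the rebate, buyers effectively pay Pb = Ps − 24, where Ps is the price sellers receive.
On the curves, Pb = 904/7 - (1/7)x and Ps = 488/9 + (1/9)x; the wedge Ps − Pb = 24 gives 488/9 + (1/9)x − (904/7 - (1/7)x) = 24, so x' = 389.5.
Then Pb = 904/7 − (1/7)·389.5 = 73.5 and Ps = 488/9 + (1/9)·389.5 = 97.5.
Buyers' price falls by P* − Pb = 87 − 73.5 = 13.5; sellers' price rises by Ps − P* = 97.5 − 87 = 10.5.

Buyers gain 13.5 per unit; sellers gain 10.5 per unit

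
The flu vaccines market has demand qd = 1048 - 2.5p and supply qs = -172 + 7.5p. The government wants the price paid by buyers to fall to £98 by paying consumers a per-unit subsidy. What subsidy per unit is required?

At a buyer price of 98, quantity demanded is 1048 − 2.5·98 = 803.
Sellers supply 803 only when they receive ps with -172 + 7.5·ps = 803, i.e. ps = 130.
s = ps − pb = 130 − 98 = 32.

Required subsidy s = £32 per unit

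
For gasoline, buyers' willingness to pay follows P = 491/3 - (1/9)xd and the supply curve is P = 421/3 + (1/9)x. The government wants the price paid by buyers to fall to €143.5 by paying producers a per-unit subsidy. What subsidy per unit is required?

Required subsidy s = €17 per unit

At a buyer price of 143.5, quantity demanded is 1473 − 9·143.5 = 181.5.
Sellers supply 181.5 only when they receive Ps = 421/3 + (1/9)·181.5 = 160.5.
s = Ps − Pb = 160.5 − 143.5 = 17.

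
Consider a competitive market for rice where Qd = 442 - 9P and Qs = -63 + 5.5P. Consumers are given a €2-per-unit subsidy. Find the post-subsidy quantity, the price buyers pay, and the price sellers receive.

Q' = 3926/29; buyers pay 988/29; sellers receive 1046/29

Pre-subsidy: 442 - 9P = -63 + 5.5P gives P* = 1010/29, Q* = 3728/29.
With the rebate, buyers effectively pay Pb = Ps − 2, where Ps is the price sellers receive.
Demand in terms of Ps becomes Qd = 442 − 9(Ps − 2) = 460 - 9Ps. Setting this equal to supply: 460 - 9Ps = -63 + 5.5Ps, so Ps = 1046/29.
Buyers pay Pb = 1046/29 − 2 = 988/29; Q' = -63 + 5.5·(1046/29) = 3926/29.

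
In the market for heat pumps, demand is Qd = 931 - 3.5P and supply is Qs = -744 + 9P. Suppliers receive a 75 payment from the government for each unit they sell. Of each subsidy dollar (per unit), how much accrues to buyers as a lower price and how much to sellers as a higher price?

Pre-subsidy: 931 - 3.5P = -744 + 9P gives P* = 134, Q* = 462.
With the subsidy, sellers receive Ps = Pb + 75 for each unit, where Pb is the price buyers pay.
Supply in terms of Pb becomes Qs = -744 + 9(Pb + 75) = -69 + 9Pb. Setting this equal to demand: 931 - 3.5Pb = -69 + 9Pb, so Pb = 80.
Sellers receive Ps = 80 + 75 = 155; Q' = 931 − 3.5·80 = 651.
Buyers' price falls by P* − Pb = 134 − 80 = 54; sellers' price rises by Ps − P* = 155 − 134 = 21.

Buyers gain 54 per unit; sellers gain 21 per unit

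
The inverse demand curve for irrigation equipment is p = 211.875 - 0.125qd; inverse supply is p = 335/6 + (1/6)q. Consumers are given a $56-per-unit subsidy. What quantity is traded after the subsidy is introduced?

q' = 727

Pre-subsidy: 211.875 - 0.125q = 335/6 + (1/6)q gives q* = 535 and p* = 145.
With the rebate, buyers effectively pay pb = ps − 56, where ps is the price sellers receive.
On the curves, pb = 211.875 - 0.125q and ps = 335/6 + (1/6)q; the wedge ps − pb = 56 gives 335/6 + (1/6)q − (211.875 - 0.125q) = 56, so q' = 727.
Then pb = 211.875 − 0.125·727 = 121 and ps = 335/6 + (1/6)·727 = 177.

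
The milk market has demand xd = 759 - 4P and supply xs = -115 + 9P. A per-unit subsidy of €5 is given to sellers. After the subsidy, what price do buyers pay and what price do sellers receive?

Buyers pay 829/13; sellers receive 894/13

Pre-subsidy: 759 - 4P = -115 + 9P gives P* = 874/13, x* = 6371/13.
With the subsidy, sellers receive Ps = Pb + 5 for each unit, where Pb is the price buyers pay.
Supply in terms of Pb becomes xs = -115 + 9(Pb + 5) = -70 + 9Pb. Setting this equal to demand: 759 - 4Pb = -70 + 9Pb, so Pb = 829/13.
Sellers receive Ps = 829/13 + 5 = 894/13; x' = 759 − 4·(829/13) = 6551/13.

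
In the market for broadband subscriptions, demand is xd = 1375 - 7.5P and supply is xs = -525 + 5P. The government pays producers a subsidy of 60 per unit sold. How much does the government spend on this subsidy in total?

Pre-subsidy: 1375 - 7.5P = -525 + 5P gives P* = 152, x* = 235.
With the subsidy, sellers receive Ps = Pb + 60 for each unit, where Pb is the price buyers pay.
Supply in terms of Pb becomes xs = -525 + 5(Pb + 60) = -225 + 5Pb. Setting this equal to demand: 1375 - 7.5Pb = -225 + 5Pb, so Pb = 128.
Sellers receive Ps = 128 + 60 = 188; x' = 1375 − 7.5·128 = 415.
Government outlay = subsidy × quantity = 60 × 415 = 24900.

Government cost = 24900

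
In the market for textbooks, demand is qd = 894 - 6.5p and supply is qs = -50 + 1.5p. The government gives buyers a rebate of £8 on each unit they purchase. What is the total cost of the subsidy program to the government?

Government cost = £1094

Pre-subsidy: 894 - 6.5p = -50 + 1.5p gives p* = 118, q* = 127.
With the rebate, buyers effectively pay pb = ps − 8, where ps is the price sellers receive.
Demand in terms of ps becomes qd = 894 − 6.5(ps − 8) = 946 - 6.5ps. Setting this equal to supply: 946 - 6.5ps = -50 + 1.5ps, so ps = 124.5.
Buyers pay pb = 124.5 − 8 = 116.5; q' = -50 + 1.5·124.5 = 136.75.
Government outlay = subsidy × quantity = 8 × 136.75 = 1094.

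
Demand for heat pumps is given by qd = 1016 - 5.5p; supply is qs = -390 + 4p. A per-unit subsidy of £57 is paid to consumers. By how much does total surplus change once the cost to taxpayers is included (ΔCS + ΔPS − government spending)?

Net change in total surplus = -£3762

Pre-subsidy: 1016 - 5.5p = -390 + 4p gives p* = 148, q* = 202.
With the rebate, buyers effectively pay pb = ps − 57, where ps is the price sellers receive.
Demand in terms of ps becomes qd = 1016 − 5.5(ps − 57) = 1329.5 - 5.5ps. Setting this equal to supply: 1329.5 - 5.5ps = -390 + 4ps, so ps = 181.
Buyers pay pb = 181 − 57 = 124; q' = -390 + 4·181 = 334.
ΔCS = ½(202 + 334)(148 − 124) = 6432; ΔPS = ½(202 + 334)(181 − 148) = 8844.
Government spending = 57 × 334 = 19038.
Net change = 6432 + 8844 − 19038 = -3762. The loss equals the DWL triangle ½·57·132.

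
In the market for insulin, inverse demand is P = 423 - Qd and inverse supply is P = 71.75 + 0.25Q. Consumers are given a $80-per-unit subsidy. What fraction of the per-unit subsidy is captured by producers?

Producer share = 0.2

Pre-subsidy: 423 - Q = 71.75 + 0.25Q gives Q* = 281 and P* = 142.
With the rebate, buyers effectively pay Pb = Ps − 80, where Ps is the price sellers receive.
On the curves, Pb = 423 - Q and Ps = 71.75 + 0.25Q; the wedge Ps − Pb = 80 gives 71.75 + 0.25Q − (423 - Q) = 80, so Q' = 345.
Then Pb = 423 − 1·345 = 78 and Ps = 71.75 + 0.25·345 = 158.
Buyers' price falls by P* − Pb = 142 − 78 = 64; sellers' price rises by Ps − P* = 158 − 142 = 16.
So producers capture 16/80 = 0.2 of each unit of subsidy.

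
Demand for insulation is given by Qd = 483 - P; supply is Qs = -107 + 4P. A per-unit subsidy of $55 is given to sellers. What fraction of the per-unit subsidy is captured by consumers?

Consumer share = 0.8

Pre-subsidy: 483 - P = -107 + 4P gives P* = 118, Q* = 365.
With the subsidy, sellers receive Ps = Pb + 55 for each unit, where Pb is the price buyers pay.
Supply in terms of Pb becomes Qs = -107 + 4(Pb + 55) = 113 + 4Pb. Setting this equal to demand: 483 - Pb = 113 + 4Pb, so Pb = 74.
Sellers receive Ps = 74 + 55 = 129; Q' = 483 − 1·74 = 409.
Buyers' price falls by P* − Pb = 118 − 74 = 44; sellers' price rises by Ps − P* = 129 − 118 = 11.
So consumers capture 44/55 = 0.8 of each unit of subsidy.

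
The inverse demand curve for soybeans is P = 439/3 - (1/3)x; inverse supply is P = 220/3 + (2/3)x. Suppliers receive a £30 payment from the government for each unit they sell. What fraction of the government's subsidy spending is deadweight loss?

DWL / government spending = 15/103

Pre-subsidy: 439/3 - (1/3)x = 220/3 + (2/3)x gives x* = 73 and P* = 122.
With the subsidy, sellers receive Ps = Pb + 30 for each unit, where Pb is the price buyers pay.
On the curves, Pb = 439/3 - (1/3)x and Ps = 220/3 + (2/3)x; the wedge Ps − Pb = 30 gives 220/3 + (2/3)x − (439/3 - (1/3)x) = 30, so x' = 103.
Then Pb = 439/3 − (1/3)·103 = 112 and Ps = 220/3 + (2/3)·103 = 142.
ΔCS = ½(73 + 103)(122 − 112) = 880; ΔPS = ½(73 + 103)(142 − 122) = 1760.
Government spending = 30 × 103 = 3090.
DWL = ½ × 30 × (103 − 73) = 450; fraction = 450 / 3090 = 15/103.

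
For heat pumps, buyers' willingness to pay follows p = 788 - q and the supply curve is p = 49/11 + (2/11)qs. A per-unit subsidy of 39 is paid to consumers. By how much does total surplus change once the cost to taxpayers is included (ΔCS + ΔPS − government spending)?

Pre-subsidy: 788 - q = 49/11 + (2/11)q gives q* = 663 and p* = 125.
With the rebate, buyers effectively pay pb = ps − 39, where ps is the price sellers receive.
On the curves, pb = 788 - q and ps = 49/11 + (2/11)q; the wedge ps − pb = 39 gives 49/11 + (2/11)q − (788 - q) = 39, so q' = 696.
Then pb = 788 − 1·696 = 92 and ps = 49/11 + (2/11)·696 = 131.
ΔCS = ½(663 + 696)(125 − 92) = 22423.5; ΔPS = ½(663 + 696)(131 − 125) = 4077.
Government spending = 39 × 696 = 27144.
Net change = 22423.5 + 4077 − 27144 = -643.5. The loss equals the DWL triangle ½·39·33.

Net change in total surplus = -643.5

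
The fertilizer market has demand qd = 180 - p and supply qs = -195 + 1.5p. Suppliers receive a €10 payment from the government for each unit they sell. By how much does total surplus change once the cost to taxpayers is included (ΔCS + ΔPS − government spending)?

Net change in total surplus = -€30

Pre-subsidy: 180 - p = -195 + 1.5p gives p* = 150, q* = 30.
With the subsidy, sellers receive ps = pb + 10 for each unit, where pb is the price buyers pay.
Supply in terms of pb becomes qs = -195 + 1.5(pb + 10) = -180 + 1.5pb. Setting this equal to demand: 180 - pb = -180 + 1.5pb, so pb = 144.
Sellers receive ps = 144 + 10 = 154; q' = 180 − 1·144 = 36.
ΔCS = ½(30 + 36)(150 − 144) = 198; ΔPS = ½(30 + 36)(154 − 150) = 132.
Government spending = 10 × 36 = 360.
Net change = 198 + 132 − 360 = -30. The loss equals the DWL triangle ½·10·6.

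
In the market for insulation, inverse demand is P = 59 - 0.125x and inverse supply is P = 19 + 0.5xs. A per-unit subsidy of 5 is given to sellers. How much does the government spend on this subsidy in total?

Pre-subsidy: 59 - 0.125x = 19 + 0.5x gives x* = 64 and P* = 51.
With the subsidy, sellers receive Ps = Pb + 5 for each unit, where Pb is the price buyers pay.
On the curves, Pb = 59 - 0.125x and Ps = 19 + 0.5x; the wedge Ps − Pb = 5 gives 19 + 0.5x − (59 - 0.125x) = 5, so x' = 72.
Then Pb = 59 − 0.125·72 = 50 and Ps = 19 + 0.5·72 = 55.
Government outlay = subsidy × quantity = 5 × 72 = 360.

Government cost = 360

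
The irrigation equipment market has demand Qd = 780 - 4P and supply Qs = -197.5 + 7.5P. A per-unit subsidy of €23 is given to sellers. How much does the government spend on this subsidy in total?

Government cost = €11500

Pre-subsidy: 780 - 4P = -197.5 + 7.5P gives P* = 85, Q* = 440.
With the subsidy, sellers receive Ps = Pb + 23 for each unit, where Pb is the price buyers pay.
Supply in terms of Pb becomes Qs = -197.5 + 7.5(Pb + 23) = -25 + 7.5Pb. Setting this equal to demand: 780 - 4Pb = -25 + 7.5Pb, so Pb = 70.
Sellers receive Ps = 70 + 23 = 93; Q' = 780 − 4·70 = 500.
Government outlay = subsidy × quantity = 23 × 500 = 11500.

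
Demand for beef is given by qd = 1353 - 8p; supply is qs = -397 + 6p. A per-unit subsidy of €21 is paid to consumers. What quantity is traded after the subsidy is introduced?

q' = 425

Pre-subsidy: 1353 - 8p = -397 + 6p gives p* = 125, q* = 353.
With the rebate, buyers effectively pay pb = ps − 21, where ps is the price sellers receive.
Demand in terms of ps becomes qd = 1353 − 8(ps − 21) = 1521 - 8ps. Setting this equal to supply: 1521 - 8ps = -397 + 6ps, so ps = 137.
Buyers pay pb = 137 − 21 = 116; q' = -397 + 6·137 = 425.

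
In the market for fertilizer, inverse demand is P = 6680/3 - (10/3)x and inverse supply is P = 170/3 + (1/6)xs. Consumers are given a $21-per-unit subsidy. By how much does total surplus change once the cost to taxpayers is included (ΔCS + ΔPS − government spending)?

Pre-subsidy: 6680/3 - (10/3)x = 170/3 + (1/6)x gives x* = 620 and P* = 160.
With the rebate, buyers effectively pay Pb = Ps − 21, where Ps is the price sellers receive.
On the curves, Pb = 6680/3 - (10/3)x and Ps = 170/3 + (1/6)x; the wedge Ps − Pb = 21 gives 170/3 + (1/6)x − (6680/3 - (10/3)x) = 21, so x' = 626.
Then Pb = 6680/3 − (10/3)·626 = 140 and Ps = 170/3 + (1/6)·626 = 161.
ΔCS = ½(620 + 626)(160 − 140) = 12460; ΔPS = ½(620 + 626)(161 − 160) = 623.
Government spending = 21 × 626 = 13146.
Net change = 12460 + 623 − 13146 = -63. The loss equals the DWL triangle ½·21·6.

Net change in total surplus = -$63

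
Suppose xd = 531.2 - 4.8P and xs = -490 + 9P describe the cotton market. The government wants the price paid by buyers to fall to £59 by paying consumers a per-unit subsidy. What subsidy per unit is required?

Required subsidy s = £23 per unit

At a buyer price of 59, quantity demanded is 531.2 − 4.8·59 = 248.
Sellers supply 248 only when they receive Ps with -490 + 9·Ps = 248, i.e. Ps = 82.
s = Ps − Pb = 82 − 59 = 23.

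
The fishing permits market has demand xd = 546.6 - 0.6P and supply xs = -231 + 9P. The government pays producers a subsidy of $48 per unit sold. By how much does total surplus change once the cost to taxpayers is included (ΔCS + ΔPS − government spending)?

Net change in total surplus = -$648

Pre-subsidy: 546.6 - 0.6P = -231 + 9P gives P* = 81, x* = 498.
With the subsidy, sellers receive Ps = Pb + 48 for each unit, where Pb is the price buyers pay.
Supply in terms of Pb becomes xs = -231 + 9(Pb + 48) = 201 + 9Pb. Setting this equal to demand: 546.6 - 0.6Pb = 201 + 9Pb, so Pb = 36.
Sellers receive Ps = 36 + 48 = 84; x' = 546.6 − 0.6·36 = 525.
ΔCS = ½(498 + 525)(81 − 36) = 23017.5; ΔPS = ½(498 + 525)(84 − 81) = 1534.5.
Government spending = 48 × 525 = 25200.
Net change = 23017.5 + 1534.5 − 25200 = -648. The loss equals the DWL triangle ½·48·27.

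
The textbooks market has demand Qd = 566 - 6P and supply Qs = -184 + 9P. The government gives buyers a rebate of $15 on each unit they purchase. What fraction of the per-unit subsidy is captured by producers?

Producer share = 0.4

Pre-subsidy: 566 - 6P = -184 + 9P gives P* = 50, Q* = 266.
With the rebate, buyers effectively pay Pb = Ps − 15, where Ps is the price sellers receive.
Demand in terms of Ps becomes Qd = 566 − 6(Ps − 15) = 656 - 6Ps. Setting this equal to supply: 656 - 6Ps = -184 + 9Ps, so Ps = 56.
Buyers pay Pb = 56 − 15 = 41; Q' = -184 + 9·56 = 320.
Buyers' price falls by P* − Pb = 50 − 41 = 9; sellers' price rises by Ps − P* = 56 − 50 = 6.
So producers capture 6/15 = 0.4 of each unit of subsidy.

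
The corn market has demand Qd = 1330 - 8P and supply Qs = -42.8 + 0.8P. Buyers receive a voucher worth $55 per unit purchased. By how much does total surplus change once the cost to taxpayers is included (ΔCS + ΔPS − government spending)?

Pre-subsidy: 1330 - 8P = -42.8 + 0.8P gives P* = 156, Q* = 82.
With the rebate, buyers effectively pay Pb = Ps − 55, where Ps is the price sellers receive.
Demand in terms of Ps becomes Qd = 1330 − 8(Ps − 55) = 1770 - 8Ps. Setting this equal to supply: 1770 - 8Ps = -42.8 + 0.8Ps, so Ps = 206.
Buyers pay Pb = 206 − 55 = 151; Q' = -42.8 + 0.8·206 = 122.
ΔCS = ½(82 + 122)(156 − 151) = 510; ΔPS = ½(82 + 122)(206 − 156) = 5100.
Government spending = 55 × 122 = 6710.
Net change = 510 + 5100 − 6710 = -1100. The loss equals the DWL triangle ½·55·40.

Net change in total surplus = -$1100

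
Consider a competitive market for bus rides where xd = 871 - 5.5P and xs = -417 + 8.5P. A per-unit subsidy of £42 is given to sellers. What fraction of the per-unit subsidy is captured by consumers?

Consumer share = 17/28

Pre-subsidy: 871 - 5.5P = -417 + 8.5P gives P* = 92, x* = 365.
With the subsidy, sellers receive Ps = Pb + 42 for each unit, where Pb is the price buyers pay.
Supply in terms of Pb becomes xs = -417 + 8.5(Pb + 42) = -60 + 8.5Pb. Setting this equal to demand: 871 - 5.5Pb = -60 + 8.5Pb, so Pb = 66.5.
Sellers receive Ps = 66.5 + 42 = 108.5; x' = 871 − 5.5·66.5 = 505.25.
Buyers' price falls by P* − Pb = 92 − 66.5 = 25.5; sellers' price rises by Ps − P* = 108.5 − 92 = 16.5.
So consumers capture 25.5/42 = 17/28 of each unit of subsidy.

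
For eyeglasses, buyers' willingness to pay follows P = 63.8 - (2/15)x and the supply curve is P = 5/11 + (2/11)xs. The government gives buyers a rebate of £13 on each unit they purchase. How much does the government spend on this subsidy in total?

Pre-subsidy: 63.8 - (2/15)x = 5/11 + (2/11)x gives x* = 201 and P* = 37.
With the rebate, buyers effectively pay Pb = Ps − 13, where Ps is the price sellers receive.
On the curves, Pb = 63.8 - (2/15)x and Ps = 5/11 + (2/11)x; the wedge Ps − Pb = 13 gives 5/11 + (2/11)x − (63.8 - (2/15)x) = 13, so x' = 242.25.
Then Pb = 63.8 − (2/15)·242.25 = 31.5 and Ps = 5/11 + (2/11)·242.25 = 44.5.
Government outlay = subsidy × quantity = 13 × 242.25 = 3149.25.

Government cost = £3149.25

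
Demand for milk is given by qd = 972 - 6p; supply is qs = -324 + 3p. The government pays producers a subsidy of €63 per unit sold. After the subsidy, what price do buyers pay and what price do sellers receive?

Buyers pay €123; sellers receive €186

Pre-subsidy: 972 - 6p = -324 + 3p gives p* = 144, q* = 108.
With the subsidy, sellers receive ps = pb + 63 for each unit, where pb is the price buyers pay.
Supply in terms of pb becomes qs = -324 + 3(pb + 63) = -135 + 3pb. Setting this equal to demand: 972 - 6pb = -135 + 3pb, so pb = 123.
Sellers receive ps = 123 + 63 = 186; q' = 972 − 6·123 = 234.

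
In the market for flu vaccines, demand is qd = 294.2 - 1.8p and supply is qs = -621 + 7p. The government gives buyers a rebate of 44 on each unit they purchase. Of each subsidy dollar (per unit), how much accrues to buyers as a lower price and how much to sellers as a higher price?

Buyers gain 35 per unit; sellers gain 9 per unit

Pre-subsidy: 294.2 - 1.8p = -621 + 7p gives p* = 104, q* = 107.
With the rebate, buyers effectively pay pb = ps − 44, where ps is the price sellers receive.
Demand in terms of ps becomes qd = 294.2 − 1.8(ps − 44) = 373.4 - 1.8ps. Setting this equal to supply: 373.4 - 1.8ps = -621 + 7ps, so ps = 113.
Buyers pay pb = 113 − 44 = 69; q' = -621 + 7·113 = 170.
Buyers' price falls by p* − pb = 104 − 69 = 35; sellers' price rises by ps − p* = 113 − 104 = 9.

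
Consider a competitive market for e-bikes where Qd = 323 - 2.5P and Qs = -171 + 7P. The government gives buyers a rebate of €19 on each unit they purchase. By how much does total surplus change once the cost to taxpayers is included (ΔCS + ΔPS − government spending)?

Pre-subsidy: 323 - 2.5P = -171 + 7P gives P* = 52, Q* = 193.
With the rebate, buyers effectively pay Pb = Ps − 19, where Ps is the price sellers receive.
Demand in terms of Ps becomes Qd = 323 − 2.5(Ps − 19) = 370.5 - 2.5Ps. Setting this equal to supply: 370.5 - 2.5Ps = -171 + 7Ps, so Ps = 57.
Buyers pay Pb = 57 − 19 = 38; Q' = -171 + 7·57 = 228.
ΔCS = ½(193 + 228)(52 − 38) = 2947; ΔPS = ½(193 + 228)(57 − 52) = 1052.5.
Government spending = 19 × 228 = 4332.
Net change = 2947 + 1052.5 − 4332 = -332.5. The loss equals the DWL triangle ½·19·35.

Net change in total surplus = -€332.5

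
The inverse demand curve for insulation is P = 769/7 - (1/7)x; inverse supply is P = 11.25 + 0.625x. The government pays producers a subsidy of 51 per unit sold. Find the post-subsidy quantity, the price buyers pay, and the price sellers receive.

Pre-subsidy: 769/7 - (1/7)x = 11.25 + 0.625x gives x* = 5522/43 and P* = 3935/43.
With the subsidy, sellers receive Ps = Pb + 51 for each unit, where Pb is the price buyers pay.
On the curves, Pb = 769/7 - (1/7)x and Ps = 11.25 + 0.625x; the wedge Ps − Pb = 51 gives 11.25 + 0.625x − (769/7 - (1/7)x) = 51, so x' = 8378/43.
Then Pb = 769/7 − (1/7)·(8378/43) = 3527/43 and Ps = 11.25 + 0.625·(8378/43) = 5720/43.

x' = 8378/43; buyers pay 3527/43; sellers receive 5720/43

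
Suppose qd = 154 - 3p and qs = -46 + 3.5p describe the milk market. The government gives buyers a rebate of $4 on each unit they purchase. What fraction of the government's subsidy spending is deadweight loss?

DWL / government spending = 21/443

Pre-subsidy: 154 - 3p = -46 + 3.5p gives p* = 400/13, q* = 802/13.
With the rebate, buyers effectively pay pb = ps − 4, where ps is the price sellers receive.
Demand in terms of ps becomes qd = 154 − 3(ps − 4) = 166 - 3ps. Setting this equal to supply: 166 - 3ps = -46 + 3.5ps, so ps = 424/13.
Buyers pay pb = 424/13 − 4 = 372/13; q' = -46 + 3.5·(424/13) = 886/13.
ΔCS = ½(802/13 + 886/13)(400/13 − 372/13) = 23632/169; ΔPS = ½(802/13 + 886/13)(424/13 − 400/13) = 20256/169.
Government spending = 4 × 886/13 = 3544/13.
DWL = ½ × 4 × (886/13 − 802/13) = 168/13; fraction = (168/13) / (3544/13) = 21/443.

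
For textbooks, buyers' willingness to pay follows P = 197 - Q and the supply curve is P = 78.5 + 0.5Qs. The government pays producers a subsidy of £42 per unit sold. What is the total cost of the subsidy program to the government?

Government cost = £4494

Pre-subsidy: 197 - Q = 78.5 + 0.5Q gives Q* = 79 and P* = 118.
With the subsidy, sellers receive Ps = Pb + 42 for each unit, where Pb is the price buyers pay.
On the curves, Pb = 197 - Q and Ps = 78.5 + 0.5Q; the wedge Ps − Pb = 42 gives 78.5 + 0.5Q − (197 - Q) = 42, so Q' = 107.
Then Pb = 197 − 1·107 = 90 and Ps = 78.5 + 0.5·107 = 132.
Government outlay = subsidy × quantity = 42 × 107 = 4494.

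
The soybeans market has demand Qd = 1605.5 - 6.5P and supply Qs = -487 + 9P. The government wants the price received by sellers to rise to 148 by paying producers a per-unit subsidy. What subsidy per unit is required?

Required subsidy s = 31 per unit

At a seller price of 148, quantity supplied is -487 + 9·148 = 845.
Buyers absorb 845 only when they pay Pb with 1605.5 − 6.5·Pb = 845, i.e. Pb = 117.
s = Ps − Pb = 148 − 117 = 31.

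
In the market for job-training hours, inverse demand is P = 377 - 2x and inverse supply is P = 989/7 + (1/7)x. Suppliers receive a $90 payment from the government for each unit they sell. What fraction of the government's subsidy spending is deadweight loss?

DWL / government spending = 21/152

Pre-subsidy: 377 - 2x = 989/7 + (1/7)x gives x* = 110 and P* = 157.
With the subsidy, sellers receive Ps = Pb + 90 for each unit, where Pb is the price buyers pay.
On the curves, Pb = 377 - 2x and Ps = 989/7 + (1/7)x; the wedge Ps − Pb = 90 gives 989/7 + (1/7)x − (377 - 2x) = 90, so x' = 152.
Then Pb = 377 − 2·152 = 73 and Ps = 989/7 + (1/7)·152 = 163.
ΔCS = ½(110 + 152)(157 − 73) = 11004; ΔPS = ½(110 + 152)(163 − 157) = 786.
Government spending = 90 × 152 = 13680.
DWL = ½ × 90 × (152 − 110) = 1890; fraction = 1890 / 13680 = 21/152.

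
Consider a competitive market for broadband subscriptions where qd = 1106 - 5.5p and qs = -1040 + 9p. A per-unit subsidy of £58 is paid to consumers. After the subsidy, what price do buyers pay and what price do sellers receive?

Pre-subsidy: 1106 - 5.5p = -1040 + 9p gives p* = 148, q* = 292.
With the rebate, buyers effectively pay pb = ps − 58, where ps is the price sellers receive.
Demand in terms of ps becomes qd = 1106 − 5.5(ps − 58) = 1425 - 5.5ps. Setting this equal to supply: 1425 - 5.5ps = -1040 + 9ps, so ps = 170.
Buyers pay pb = 170 − 58 = 112; q' = -1040 + 9·170 = 490.

Buyers pay £112; sellers receive £170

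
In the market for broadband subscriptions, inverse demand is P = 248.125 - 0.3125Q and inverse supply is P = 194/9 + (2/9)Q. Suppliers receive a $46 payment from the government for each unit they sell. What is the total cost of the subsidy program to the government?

Government cost = 1805500/77

Pre-subsidy: 248.125 - 0.3125Q = 194/9 + (2/9)Q gives Q* = 2966/7 and P* = 810/7.
With the subsidy, sellers receive Ps = Pb + 46 for each unit, where Pb is the price buyers pay.
On the curves, Pb = 248.125 - 0.3125Q and Ps = 194/9 + (2/9)Q; the wedge Ps − Pb = 46 gives 194/9 + (2/9)Q − (248.125 - 0.3125Q) = 46, so Q' = 39250/77.
Then Pb = 248.125 − 0.3125·(39250/77) = 6840/77 and Ps = 194/9 + (2/9)·(39250/77) = 10382/77.
Government outlay = subsidy × quantity = 46 × 39250/77 = 1805500/77.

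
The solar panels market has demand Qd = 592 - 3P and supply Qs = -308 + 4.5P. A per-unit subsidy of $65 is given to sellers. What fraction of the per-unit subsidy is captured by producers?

Producer share = 0.4

Pre-subsidy: 592 - 3P = -308 + 4.5P gives P* = 120, Q* = 232.
With the subsidy, sellers receive Ps = Pb + 65 for each unit, where Pb is the price buyers pay.
Supply in terms of Pb becomes Qs = -308 + 4.5(Pb + 65) = -15.5 + 4.5Pb. Setting this equal to demand: 592 - 3Pb = -15.5 + 4.5Pb, so Pb = 81.
Sellers receive Ps = 81 + 65 = 146; Q' = 592 − 3·81 = 349.
Buyers' price falls by P* − Pb = 120 − 81 = 39; sellers' price rises by Ps − P* = 146 − 120 = 26.
So producers capture 26/65 = 0.4 of each unit of subsidy.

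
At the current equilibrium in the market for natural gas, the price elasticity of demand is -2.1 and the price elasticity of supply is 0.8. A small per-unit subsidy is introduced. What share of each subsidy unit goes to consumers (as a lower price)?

Consumer share = 8/29

For a small subsidy around the equilibrium, the benefit split depends on the relative slopes, which at a point are proportional to the elasticities.
Buyer share = εs/(εs + |εd|) = 0.8/(0.8 + 2.1) = 8/29; seller share = |εd|/(εs + |εd|) = 21/29.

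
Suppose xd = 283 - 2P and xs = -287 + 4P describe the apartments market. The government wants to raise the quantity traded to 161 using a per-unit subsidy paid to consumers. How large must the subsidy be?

At x = 161, invert demand for the buyer price: Pb = (283 − 161)/2 = 61; invert supply for the seller price: Ps = (161 − (-287))/4 = 112.
The subsidy must fill the gap: s = Ps − Pb = 112 − 61 = 51.

Required subsidy s = 51 per unit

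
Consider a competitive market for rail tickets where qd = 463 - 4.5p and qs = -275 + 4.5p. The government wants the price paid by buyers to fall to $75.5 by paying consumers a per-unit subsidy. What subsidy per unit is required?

At a buyer price of 75.5, quantity demanded is 463 − 4.5·75.5 = 123.25.
Sellers supply 123.25 only when they receive ps with -275 + 4.5·ps = 123.25, i.e. ps = 88.5.
s = ps − pb = 88.5 − 75.5 = 13.

Required subsidy s = $13 per unit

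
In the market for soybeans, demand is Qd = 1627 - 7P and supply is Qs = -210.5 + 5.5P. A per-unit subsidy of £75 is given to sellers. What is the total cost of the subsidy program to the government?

Pre-subsidy: 1627 - 7P = -210.5 + 5.5P gives P* = 147, Q* = 598.
With the subsidy, sellers receive Ps = Pb + 75 for each unit, where Pb is the price buyers pay.
Supply in terms of Pb becomes Qs = -210.5 + 5.5(Pb + 75) = 202 + 5.5Pb. Setting this equal to demand: 1627 - 7Pb = 202 + 5.5Pb, so Pb = 114.
Sellers receive Ps = 114 + 75 = 189; Q' = 1627 − 7·114 = 829.
Government outlay = subsidy × quantity = 75 × 829 = 62175.

Government cost = £62175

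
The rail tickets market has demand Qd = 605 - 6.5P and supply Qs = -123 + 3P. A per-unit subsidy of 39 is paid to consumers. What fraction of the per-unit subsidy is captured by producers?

Pre-subsidy: 605 - 6.5P = -123 + 3P gives P* = 1456/19, Q* = 2031/19.
With the rebate, buyers effectively pay Pb = Ps − 39, where Ps is the price sellers receive.
Demand in terms of Ps becomes Qd = 605 − 6.5(Ps − 39) = 858.5 - 6.5Ps. Setting this equal to supply: 858.5 - 6.5Ps = -123 + 3Ps, so Ps = 1963/19.
Buyers pay Pb = 1963/19 − 39 = 1222/19; Q' = -123 + 3·(1963/19) = 3552/19.
Buyers' price falls by P* − Pb = 1456/19 − 1222/19 = 234/19; sellers' price rises by Ps − P* = 1963/19 − 1456/19 = 507/19.
So producers capture (507/19)/39 = 13/19 of each unit of subsidy.

Producer share = 13/19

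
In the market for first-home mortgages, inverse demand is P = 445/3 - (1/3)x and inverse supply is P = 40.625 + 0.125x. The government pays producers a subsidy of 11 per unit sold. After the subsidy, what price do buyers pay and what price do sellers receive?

Pre-subsidy: 445/3 - (1/3)x = 40.625 + 0.125x gives x* = 235 and P* = 70.
With the subsidy, sellers receive Ps = Pb + 11 for each unit, where Pb is the price buyers pay.
On the curves, Pb = 445/3 - (1/3)x and Ps = 40.625 + 0.125x; the wedge Ps − Pb = 11 gives 40.625 + 0.125x − (445/3 - (1/3)x) = 11, so x' = 259.
Then Pb = 445/3 − (1/3)·259 = 62 and Ps = 40.625 + 0.125·259 = 73.

Buyers pay 62; sellers receive 73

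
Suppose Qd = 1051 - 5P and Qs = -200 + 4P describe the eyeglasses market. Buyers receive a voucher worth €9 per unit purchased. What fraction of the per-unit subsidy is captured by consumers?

Pre-subsidy: 1051 - 5P = -200 + 4P gives P* = 139, Q* = 356.
With the rebate, buyers effectively pay Pb = Ps − 9, where Ps is the price sellers receive.
Demand in terms of Ps becomes Qd = 1051 − 5(Ps − 9) = 1096 - 5Ps. Setting this equal to supply: 1096 - 5Ps = -200 + 4Ps, so Ps = 144.
Buyers pay Pb = 144 − 9 = 135; Q' = -200 + 4·144 = 376.
Buyers' price falls by P* − Pb = 139 − 135 = 4; sellers' price rises by Ps − P* = 144 − 139 = 5.
So consumers capture 4/9 = 4/9 of each unit of subsidy.

Consumer share = 4/9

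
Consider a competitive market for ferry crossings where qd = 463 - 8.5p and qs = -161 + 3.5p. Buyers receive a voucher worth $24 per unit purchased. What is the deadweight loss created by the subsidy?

Pre-subsidy: 463 - 8.5p = -161 + 3.5p gives p* = 52, q* = 21.
With the rebate, buyers effectively pay pb = ps − 24, where ps is the price sellers receive.
Demand in terms of ps becomes qd = 463 − 8.5(ps − 24) = 667 - 8.5ps. Setting this equal to supply: 667 - 8.5ps = -161 + 3.5ps, so ps = 69.
Buyers pay pb = 69 − 24 = 45; q' = -161 + 3.5·69 = 80.5.
The subsidy expands output by 80.5 − 21 = 59.5 past the efficient level; on those units the gap between marginal cost and willingness to pay runs from 0 up to 24.
DWL = ½ × 24 × 59.5 = 714.

Deadweight loss = $714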